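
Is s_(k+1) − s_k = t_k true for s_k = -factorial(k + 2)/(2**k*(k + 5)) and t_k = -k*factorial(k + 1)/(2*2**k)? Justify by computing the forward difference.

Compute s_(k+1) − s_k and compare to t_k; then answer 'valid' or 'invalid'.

Invalid: residual 3*(k**2 + 5*k - 2)*factorial(k + 1)/(2*2**k*(k + 5)*(k + 6)) ≠ 0.

s_(k+1) = -factorial(k + 3)/(2*2**k*(k + 6))
s_(k+1) − s_k = -(k**2 + 6*k + 3)*factorial(k + 2)/(2*2**k*(k + 5)*(k + 6))
(s_(k+1) − s_k) − t_k = 3*(k**2 + 5*k - 2)*factorial(k + 1)/(2*2**k*(k + 5)*(k + 6))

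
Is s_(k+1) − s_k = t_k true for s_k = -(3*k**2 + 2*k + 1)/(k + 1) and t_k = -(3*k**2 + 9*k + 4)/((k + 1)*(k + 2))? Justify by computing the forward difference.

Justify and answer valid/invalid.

valid; difference matches t_k

s_(k+1) = (-3*k**2 - 8*k - 6)/(k + 2)
s_(k+1) − s_k = (-3*k**2 - 9*k - 4)/(k**2 + 3*k + 2)
(s_(k+1) − s_k) − t_k = 0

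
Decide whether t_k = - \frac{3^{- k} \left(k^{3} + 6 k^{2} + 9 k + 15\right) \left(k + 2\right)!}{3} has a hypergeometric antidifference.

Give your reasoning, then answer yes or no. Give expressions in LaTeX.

Yes. s_k = - 3^{- k} \left(k^{2} + 4 k - 2\right) \left(k + 2\right)!.

Step 1: r(k) = (k**4 + 12*k**3 + 51*k**2 + 103*k + 93)/(3*(k**3 + 6*k**2 + 9*k + 15)).
A = k/3 + 1, B = 1, C = k**3 + 6*k**2 + 9*k + 15.
Need (k/3 + 1)·f(k+1) − (1)·f(k) = k**3 + 6*k**2 + 9*k + 15.
Degrees (1,0,3) ⇒ d ≤ 2.
Solve for f: f(k) = 3*(k**2 + 4*k - 2) (degree 2 ≤ 2).
R(k) = B(k−1)·f(k)/C(k) = 3*(k**2 + 4*k - 2)/(k**3 + 6*k**2 + 9*k + 15); s_k = R·t_k = -(k**2 + 4*k - 2)*factorial(k + 2)/3**k.
Check: Δs_k = -(k**3 + 6*k**2 + 9*k + 15)*factorial(k + 2)/(3*3**k). ✓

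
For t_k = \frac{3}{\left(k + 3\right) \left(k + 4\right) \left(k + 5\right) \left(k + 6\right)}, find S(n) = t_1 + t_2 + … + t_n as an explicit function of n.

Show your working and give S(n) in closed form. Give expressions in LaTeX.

t_(k+1)/t_k = (k + 3)/(k + 7).
Take A(k)=k + 3, B(k)=k + 7, C(k)=1.
Key eq: (k + 3)·f(k+1) = (k + 6)·f(k) + (1).
deg f ≤ 3 (via 1,1,0).
Solve for f: f(k) = k*(k**2 + 12*k + 47)/180 (degree 3 ≤ 3).
Certificate R = B(k−1)f/C = k*(k + 6)*(k**2 + 12*k + 47)/180 gives s_k = k*(k**2 + 12*k + 47)/(60*(k + 3)*(k + 4)*(k + 5)).
Δs = 3/(k**4 + 18*k**3 + 119*k**2 + 342*k + 360), as required.
s_(n+1) = (n**3 + 15*n**2 + 74*n + 60)/(60*(n**3 + 15*n**2 + 74*n + 120)) and s_(1) = 1/120, so S(n) = n*(n**2 + 15*n + 74)/(120*(n**3 + 15*n**2 + 74*n + 120)).

S(n) = \frac{n \left(n^{2} + 15 n + 74\right)}{120 \left(n^{3} + 15 n^{2} + 74 n + 120\right)}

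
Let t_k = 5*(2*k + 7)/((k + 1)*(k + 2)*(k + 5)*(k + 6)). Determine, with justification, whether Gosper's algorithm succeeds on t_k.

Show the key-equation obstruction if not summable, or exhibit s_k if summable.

Yes. s_k = k*(k + 6)/(k**2 + 6*k + 5).

t_(k+1)/t_k = (k + 1)*(k + 5)*(2*k + 9)/((k + 3)*(k + 7)*(2*k + 7)).
Normal form (A,B,C) = (k + 1, k + 7, k**3 + 21*k**2/2 + 73*k/2 + 42).
Key eq: (k + 1)·f(k+1) = (k + 6)·f(k) + (k**3 + 21*k**2/2 + 73*k/2 + 42).
d = 5 from the (1,1,3) case.
Match coefficients ⇒ f(k) = k*(k + 2)*(k + 3)*(k + 4)*(k + 6)/10.
R(k) = B(k−1)·f(k)/C(k) = k*(k + 2)*(k + 6)**2/(5*(2*k + 7)); s_k = R·t_k = k*(k + 6)/(k**2 + 6*k + 5).
Verify: 5*(2*k + 7)/(k**4 + 14*k**3 + 65*k**2 + 112*k + 60) matches t_k.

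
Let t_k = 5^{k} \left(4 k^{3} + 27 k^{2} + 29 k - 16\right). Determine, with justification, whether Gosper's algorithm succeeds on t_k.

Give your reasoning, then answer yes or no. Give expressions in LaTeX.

Step 1: r(k) = 5*(4*k**3 + 39*k**2 + 95*k + 44)/(4*k**3 + 27*k**2 + 29*k - 16).
A = 5, B = 1, C = k**3 + 27*k**2/4 + 29*k/4 - 4.
f must satisfy (5)·f(k+1) − (1)·f(k) = k**3 + 27*k**2/4 + 29*k/4 - 4.
d = 3 from the (0,0,3) case.
A polynomial solution: f(k) = (k**3 + 3*k**2 - 4*k - 4)/4.
Get s_k = R·t_k = 5**k*(k**3 + 3*k**2 - 4*k - 4) with R(k) = B(k−1)f(k)/C(k) = (k**3 + 3*k**2 - 4*k - 4)/(4*k**3 + 27*k**2 + 29*k - 16).
Δs = 5**k*(4*k**3 + 27*k**2 + 29*k - 16), as required.

Yes. s_k = 5^{k} \left(k^{3} + 3 k^{2} - 4 k - 4\right).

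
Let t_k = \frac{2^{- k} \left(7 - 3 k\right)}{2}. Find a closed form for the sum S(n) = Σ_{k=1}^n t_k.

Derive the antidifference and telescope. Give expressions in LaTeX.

S(n) = 2^{- n - 1} \left(2^{n} + 3 n - 1\right)

Ratio r(k) = (3*k - 4)/(2*(3*k - 7)).
Normal form (A,B,C) = (1/2, 1, k - 7/3).
f must satisfy (1/2)·f(k+1) − (1)·f(k) = k - 7/3.
d = 1 from the (0,0,1) case.
Solve for f: f(k) = -2*(3*k - 4)/3 (degree 1 ≤ 1).
Certificate R = B(k−1)f/C = -2*(3*k - 4)/(3*k - 7) gives s_k = (3*k - 4)/2**k.
Verify: (7 - 3*k)/(2*2**k) matches t_k.
Evaluate: s_(n+1) = 2**(-n - 1)*(3*n - 1); subtract s_(1) = -1/2 ⇒ S(n) = 2**(-n - 1)*(2**n + 3*n - 1).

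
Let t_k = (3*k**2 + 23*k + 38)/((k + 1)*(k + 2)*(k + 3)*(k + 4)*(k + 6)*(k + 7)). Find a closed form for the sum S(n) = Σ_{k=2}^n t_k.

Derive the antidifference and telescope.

Ratio r(k) = (k + 1)*(k + 6)*(23*k + 3*(k + 1)**2 + 61)/((k + 5)*(k + 8)*(3*k**2 + 23*k + 38)).
Normal form (A,B,C) = (k + 1, k + 8, k**3 + 38*k**2/3 + 51*k + 190/3).
Set up (k + 1)·f(k+1) − (k + 7)·f(k) − (k**3 + 38*k**2/3 + 51*k + 190/3) = 0.
From deg A=1, deg B=1, deg C=3: d=6.
Solve for f: f(k) = k*(k + 2)*(k + 4)*(k + 5)*(k**2 + 10*k + 27)/54 (degree 6 ≤ 6).
R(k) = B(k−1)·f(k)/C(k) = k*(k + 2)*(k + 4)*(k + 7)*(k**2 + 10*k + 27)/(18*(3*k**2 + 23*k + 38)); s_k = R·t_k = k*(k**2 + 10*k + 27)/(18*(k**3 + 10*k**2 + 27*k + 18)).
Verify: (3*k**2 + 23*k + 38)/(k**6 + 23*k**5 + 207*k**4 + 925*k**3 + 2144*k**2 + 2412*k + 1008) matches t_k.
Evaluate: s_(n+1) = (n**3 + 13*n**2 + 50*n + 38)/(18*(n**3 + 13*n**2 + 50*n + 56)); subtract s_(2) = 17/360 ⇒ S(n) = (n**3 + 13*n**2 + 50*n - 64)/(120*(n**3 + 13*n**2 + 50*n + 56)).

S(n) = (n**3 + 13*n**2 + 50*n - 64)/(120*(n**3 + 13*n**2 + 50*n + 56))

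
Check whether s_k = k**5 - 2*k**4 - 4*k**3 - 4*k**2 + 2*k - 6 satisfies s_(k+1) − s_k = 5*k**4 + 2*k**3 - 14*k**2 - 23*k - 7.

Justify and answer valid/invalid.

Valid: the claim telescopes to t_k.

s_(k+1) = k**5 + 3*k**4 - 2*k**3 - 18*k**2 - 21*k - 13
s_(k+1) − s_k = 5*k**4 + 2*k**3 - 14*k**2 - 23*k - 7
(s_(k+1) − s_k) − t_k = 0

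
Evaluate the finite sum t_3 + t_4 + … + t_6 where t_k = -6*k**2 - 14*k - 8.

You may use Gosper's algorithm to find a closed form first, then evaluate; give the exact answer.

Σ = -800

Ratio r(k) = (3*k**2 + 13*k + 14)/(3*k**2 + 7*k + 4).
Gosper form: A/B · C(k+1)/C(k) with A=1, B=1, C=k**2 + 7*k/3 + 4/3.
Key eq: (1)·f(k+1) = (1)·f(k) + (k**2 + 7*k/3 + 4/3).
Degrees (0,0,2) ⇒ d ≤ 3.
A polynomial solution: f(k) = k*(k + 1)**2/3.
Certificate R = B(k−1)f/C = k*(k + 1)/(3*k + 4) gives s_k = 2*k*(-k**2 - 2*k - 1).
Check: Δs_k = -6*k**2 - 14*k - 8. ✓
Sum = s_(7) − s_(3); s_(7) = -896, s_(3) = -96 ⇒ -800.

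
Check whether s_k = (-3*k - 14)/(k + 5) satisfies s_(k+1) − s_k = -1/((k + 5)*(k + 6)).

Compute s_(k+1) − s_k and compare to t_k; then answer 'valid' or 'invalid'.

Valid: the claim telescopes to t_k.

s_(k+1) = (-3*k - 17)/(k + 6)
s_(k+1) − s_k = -1/(k**2 + 11*k + 30)
(s_(k+1) − s_k) − t_k = 0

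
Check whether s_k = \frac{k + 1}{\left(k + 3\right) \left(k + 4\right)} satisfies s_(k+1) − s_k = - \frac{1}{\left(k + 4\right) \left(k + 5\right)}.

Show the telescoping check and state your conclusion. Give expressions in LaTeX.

s_(k+1) = (k + 2)/((k + 4)*(k + 5))
s_(k+1) − s_k = (1 - k)/(k**3 + 12*k**2 + 47*k + 60)
(s_(k+1) − s_k) − t_k = 4/(k**3 + 12*k**2 + 47*k + 60)

Invalid: residual \frac{4}{k^{3} + 12 k^{2} + 47 k + 60} ≠ 0.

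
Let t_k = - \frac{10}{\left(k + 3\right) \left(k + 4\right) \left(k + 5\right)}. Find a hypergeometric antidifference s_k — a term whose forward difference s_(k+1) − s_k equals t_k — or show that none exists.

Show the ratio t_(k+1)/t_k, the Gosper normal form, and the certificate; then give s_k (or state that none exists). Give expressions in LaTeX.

s_k = \frac{5 k \left(- k - 7\right)}{12 \left(k + 3\right) \left(k + 4\right)}

Ratio r(k) = (k + 3)/(k + 6).
Gosper form: A/B · C(k+1)/C(k) with A=k + 3, B=k + 6, C=1.
Need (k + 3)·f(k+1) − (k + 5)·f(k) = 1.
Degrees (1,1,0) ⇒ d ≤ 2.
Coefficient equations give f(k) = k*(k + 7)/24.
Certificate R = B(k−1)f/C = k*(k + 5)*(k + 7)/24 gives s_k = 5*k*(-k - 7)/(12*(k + 3)*(k + 4)).
Verify: -10/(k**3 + 12*k**2 + 47*k + 60) matches t_k.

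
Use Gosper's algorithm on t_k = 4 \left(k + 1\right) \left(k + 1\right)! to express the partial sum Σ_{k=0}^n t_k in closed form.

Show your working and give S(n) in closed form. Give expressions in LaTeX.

S(n) = 4 \left(n + 2\right)! - 4

t_(k+1)/t_k = (k + 2)**2/(k + 1).
A = k + 2, B = 1, C = k + 1.
Need (k + 2)·f(k+1) − (1)·f(k) = k + 1.
From deg A=1, deg B=0, deg C=1: d=0.
Coefficient equations give f(k) = 1.
So s_k = (B(k−1)f/C)·t_k = (1/(k + 1))·t_k = 4*factorial(k + 1).
s_(k+1) − s_k = 4*(k + 1)*factorial(k + 1) = t_k.
Σ_(k=0)^n t_k = s_(n+1) − s_(0) = (4*factorial(n + 2)) − (4), i.e. 4*factorial(n + 2) - 4.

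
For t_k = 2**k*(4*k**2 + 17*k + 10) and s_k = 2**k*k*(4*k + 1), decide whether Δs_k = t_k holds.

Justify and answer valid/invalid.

s_(k+1) = 2**(k + 1)*(k + 1)*(4*k + 5)
s_(k+1) − s_k = 2**k*(4*k**2 + 17*k + 10)
(s_(k+1) − s_k) − t_k = 0

Valid — Δs_k = t_k.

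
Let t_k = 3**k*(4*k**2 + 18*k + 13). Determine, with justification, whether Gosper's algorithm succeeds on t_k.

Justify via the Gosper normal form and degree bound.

Compute t_(k+1)/t_k: get 3*(4*k**2 + 26*k + 35)/(4*k**2 + 18*k + 13).
Gosper form: A/B · C(k+1)/C(k) with A=3, B=1, C=k**2 + 9*k/2 + 13/4.
Solve (3)·f(k+1) − (1)·f(k) = k**2 + 9*k/2 + 13/4.
From deg A=0, deg B=0, deg C=2: d=2.
Solving with deg f ≤ 2: f(k) = (2*k**2 + 3*k - 1)/4.
Certificate R = B(k−1)f/C = (2*k**2 + 3*k - 1)/(4*k**2 + 18*k + 13) gives s_k = 3**k*(2*k**2 + 3*k - 1).
Δs = 3**k*(4*k**2 + 18*k + 13), as required.

Yes. s_k = 3**k*(2*k**2 + 3*k - 1).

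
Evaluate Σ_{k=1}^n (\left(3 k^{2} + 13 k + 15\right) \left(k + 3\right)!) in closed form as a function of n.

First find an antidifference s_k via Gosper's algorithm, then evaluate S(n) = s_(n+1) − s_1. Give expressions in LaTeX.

r(k) = (k + 4)*(13*k + 3*(k + 1)**2 + 28)/(3*k**2 + 13*k + 15) after simplifying.
Factor: A=k + 4; B=1; C=k**2 + 13*k/3 + 5.
Need (k + 4)·f(k+1) − (1)·f(k) = k**2 + 13*k/3 + 5.
Bound: deg f ≤ 1.
Coefficient equations give f(k) = (3*k + 1)/3.
R(k) = B(k−1)·f(k)/C(k) = (3*k + 1)/(3*k**2 + 13*k + 15); s_k = R·t_k = (3*k + 1)*factorial(k + 3).
s_(k+1) − s_k = (3*k**2 + 13*k + 15)*factorial(k + 3) = t_k.
Evaluate: s_(n+1) = (3*n + 4)*factorial(n + 4); subtract s_(1) = 96 ⇒ S(n) = 3*n*factorial(n + 4) + 4*factorial(n + 4) - 96.

S(n) = 3 n \left(n + 4\right)! + 4 \left(n + 4\right)! - 96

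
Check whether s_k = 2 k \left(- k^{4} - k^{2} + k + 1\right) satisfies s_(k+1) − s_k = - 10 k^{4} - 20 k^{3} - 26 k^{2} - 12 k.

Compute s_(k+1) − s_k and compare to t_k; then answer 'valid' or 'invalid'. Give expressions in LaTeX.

valid (s_(k+1) − s_k reduces to t_k)

s_(k+1) = 2*(k + 1)*(k - (k + 1)**4 - (k + 1)**2 + 2)
s_(k+1) − s_k = 2*k*(-5*k**3 - 10*k**2 - 13*k - 6)
(s_(k+1) − s_k) − t_k = 0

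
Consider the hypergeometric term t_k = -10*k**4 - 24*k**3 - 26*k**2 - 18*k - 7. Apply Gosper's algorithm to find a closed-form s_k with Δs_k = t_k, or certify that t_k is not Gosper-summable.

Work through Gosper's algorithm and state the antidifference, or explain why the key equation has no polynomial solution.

The ratio is (10*k**4 + 64*k**3 + 158*k**2 + 182*k + 85)/(10*k**4 + 24*k**3 + 26*k**2 + 18*k + 7).
Factor: A=1; B=1; C=k**4 + 12*k**3/5 + 13*k**2/5 + 9*k/5 + 7/10.
Key eq: (1)·f(k+1) = (1)·f(k) + (k**4 + 12*k**3/5 + 13*k**2/5 + 9*k/5 + 7/10).
deg f ≤ 5 (via 0,0,4).
Match coefficients ⇒ f(k) = k*(2*k**4 + k**3 + 2*k + 2)/10.
So s_k = (B(k−1)f/C)·t_k = (k*(2*k**4 + k**3 + 2*k + 2)/(10*k**4 + 24*k**3 + 26*k**2 + 18*k + 7))·t_k = k*(-2*k**4 - k**3 - 2*k - 2).
Check: Δs_k = -10*k**4 - 24*k**3 - 26*k**2 - 18*k - 7. ✓

s_k = k*(-2*k**4 - k**3 - 2*k - 2)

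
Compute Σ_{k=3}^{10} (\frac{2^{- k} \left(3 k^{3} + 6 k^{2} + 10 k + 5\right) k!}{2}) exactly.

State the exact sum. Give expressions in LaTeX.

r(k) = (3*k**4 + 18*k**3 + 46*k**2 + 55*k + 24)/(2*(3*k**3 + 6*k**2 + 10*k + 5)) after simplifying.
Take A(k)=k/2 + 1/2, B(k)=1, C(k)=k**3 + 2*k**2 + 10*k/3 + 5/3.
f must satisfy (k/2 + 1/2)·f(k+1) − (1)·f(k) = k**3 + 2*k**2 + 10*k/3 + 5/3.
Degrees (1,0,3) ⇒ d ≤ 2.
Solve for f: f(k) = 2*(3*k**2 + 3*k + 1)/3 (degree 2 ≤ 2).
Then R = B(k−1)f/C = 2*(3*k**2 + 3*k + 1)/(3*k**3 + 6*k**2 + 10*k + 5), so s_k = R(k)·t_k = (3*k**2 + 3*k + 1)*factorial(k)/2**k.
Δs = (3*k**3 + 6*k**2 + 10*k + 5)*factorial(k)/(2*2**k), as required.
Evaluate s at k=11 and k=3: 61902225/8 and 111/4; difference 61902003/8.

Σ = 61902003/8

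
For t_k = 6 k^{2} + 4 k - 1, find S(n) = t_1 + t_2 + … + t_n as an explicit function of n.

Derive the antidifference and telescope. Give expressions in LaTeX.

The ratio is (6*k**2 + 16*k + 9)/(6*k**2 + 4*k - 1).
Factor: A=1; B=1; C=k**2 + 2*k/3 - 1/6.
Solve (1)·f(k+1) − (1)·f(k) = k**2 + 2*k/3 - 1/6.
deg f ≤ 3 (via 0,0,2).
Solve for f: f(k) = k*(2*k**2 - k - 2)/6 (degree 3 ≤ 3).
So s_k = (B(k−1)f/C)·t_k = (k*(2*k**2 - k - 2)/(6*k**2 + 4*k - 1))·t_k = k*(2*k**2 - k - 2).
Δs = 6*k**2 + 4*k - 1, as required.
Σ_(k=1)^n t_k = s_(n+1) − s_(1) = (2*n**3 + 5*n**2 + 2*n - 1) − (-1), i.e. n*(2*n**2 + 5*n + 2).

S(n) = n \left(2 n^{2} + 5 n + 2\right)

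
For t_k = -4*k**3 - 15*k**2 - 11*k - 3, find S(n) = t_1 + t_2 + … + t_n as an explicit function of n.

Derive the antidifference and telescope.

Ratio r(k) = (4*k**3 + 27*k**2 + 53*k + 33)/(4*k**3 + 15*k**2 + 11*k + 3).
A = 1, B = 1, C = k**3 + 15*k**2/4 + 11*k/4 + 3/4.
Set up (1)·f(k+1) − (1)·f(k) − (k**3 + 15*k**2/4 + 11*k/4 + 3/4) = 0.
deg f ≤ 4 (via 0,0,3).
A polynomial solution: f(k) = k**2*(k**2 + 3*k - 1)/4.
Then R = B(k−1)f/C = k**2*(k**2 + 3*k - 1)/(4*k**3 + 15*k**2 + 11*k + 3), so s_k = R(k)·t_k = k**2*(-k**2 - 3*k + 1).
s_(k+1) − s_k = -4*k**3 - 15*k**2 - 11*k - 3 = t_k.
Telescope: S(n) = s_(n+1) − s_(1) = -n**4 - 7*n**3 - 14*n**2 - 11*n - 3 − (-3) = n*(-n**3 - 7*n**2 - 14*n - 11).

S(n) = n*(-n**3 - 7*n**2 - 14*n - 11)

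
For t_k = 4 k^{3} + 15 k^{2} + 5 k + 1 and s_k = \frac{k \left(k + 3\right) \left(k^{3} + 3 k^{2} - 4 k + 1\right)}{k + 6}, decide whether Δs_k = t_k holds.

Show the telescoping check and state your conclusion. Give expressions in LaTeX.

Invalid: residual \frac{9 \left(- k^{4} - 12 k^{3} - 33 k^{2} - 10 k - 2\right)}{k^{2} + 13 k + 42} ≠ 0.

s_(k+1) = (k**5 + 11*k**4 + 39*k**3 + 50*k**2 + 25*k + 4)/(k + 7)
s_(k+1) − s_k = (4*k**5 + 58*k**4 + 260*k**3 + 399*k**2 + 133*k + 24)/(k**2 + 13*k + 42)
(s_(k+1) − s_k) − t_k = 9*(-k**4 - 12*k**3 - 33*k**2 - 10*k - 2)/(k**2 + 13*k + 42)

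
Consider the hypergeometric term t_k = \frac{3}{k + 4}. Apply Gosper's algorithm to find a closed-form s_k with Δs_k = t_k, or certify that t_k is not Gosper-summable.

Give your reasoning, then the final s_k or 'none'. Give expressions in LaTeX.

not Gosper-summable; s_k does not exist

The ratio is (k + 4)/(k + 5).
Gosper form: A/B · C(k+1)/C(k) with A=k + 4, B=k + 5, C=1.
Solve (k + 4)·f(k+1) − (k + 4)·f(k) = 1.
Degrees (1,1,0) ⇒ d ≤ 0.
Write f(k) = c0. Then LHS − RHS = -1, requiring -1 = 0: contradictory. No certificate.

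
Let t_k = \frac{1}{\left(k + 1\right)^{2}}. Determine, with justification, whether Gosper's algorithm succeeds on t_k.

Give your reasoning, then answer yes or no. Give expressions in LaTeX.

No. Not Gosper-summable.

The ratio is (k + 1)**2/(k + 2)**2.
So A=k**2 + 2*k + 1 and B=k**2 + 4*k + 4, with C=1.
Set up (k**2 + 2*k + 1)·f(k+1) − (k**2 + 2*k + 1)·f(k) − (1) = 0.
d = 0 from the (2,2,0) case.
Generic f = c0 gives residual -1; -1 = 0 cannot hold, so t_k is not Gosper-summable.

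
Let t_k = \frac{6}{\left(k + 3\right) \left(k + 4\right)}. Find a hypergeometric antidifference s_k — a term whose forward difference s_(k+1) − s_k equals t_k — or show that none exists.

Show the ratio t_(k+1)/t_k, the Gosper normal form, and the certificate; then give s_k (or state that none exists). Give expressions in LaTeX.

Step 1: r(k) = (k + 3)/(k + 5).
Normal form (A,B,C) = (k + 3, k + 5, 1).
Need (k + 3)·f(k+1) − (k + 4)·f(k) = 1.
deg f ≤ 1 (via 1,1,0).
Match coefficients ⇒ f(k) = k/3.
Certificate R = B(k−1)f/C = k*(k + 4)/3 gives s_k = 2*k/(k + 3).
Verify: 6/(k**2 + 7*k + 12) matches t_k.

s_k = \frac{2 k}{k + 3}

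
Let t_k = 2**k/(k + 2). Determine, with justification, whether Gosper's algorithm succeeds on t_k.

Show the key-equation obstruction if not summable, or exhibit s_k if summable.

No — t_k has no hypergeometric antidifference.

Compute t_(k+1)/t_k: get 2*(k + 2)/(k + 3).
So A=2*k + 4 and B=k + 3, with C=1.
Need (2*k + 4)·f(k+1) − (k + 2)·f(k) = 1.
Degrees (1,1,0) ⇒ d ≤ -1.
d = -1 < 0 ⇒ no nonzero polynomial f; not summable.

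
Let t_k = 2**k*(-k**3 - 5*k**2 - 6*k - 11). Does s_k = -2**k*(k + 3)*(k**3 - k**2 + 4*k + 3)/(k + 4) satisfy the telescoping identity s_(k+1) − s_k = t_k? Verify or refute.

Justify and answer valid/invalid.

s_(k+1) = -2**(k + 1)*(k + 4)*(4*k + (k + 1)**3 - (k + 1)**2 + 7)/(k + 5)
s_(k+1) − s_k = 2**k*(-k**5 - 13*k**4 - 63*k**3 - 138*k**2 - 188*k - 179)/(k**2 + 9*k + 20)
(s_(k+1) − s_k) − t_k = 2**k*(k**4 + 8*k**3 + 27*k**2 + 31*k + 41)/(k**2 + 9*k + 20)

Invalid: residual 2**k*(k**4 + 8*k**3 + 27*k**2 + 31*k + 41)/(k**2 + 9*k + 20) ≠ 0.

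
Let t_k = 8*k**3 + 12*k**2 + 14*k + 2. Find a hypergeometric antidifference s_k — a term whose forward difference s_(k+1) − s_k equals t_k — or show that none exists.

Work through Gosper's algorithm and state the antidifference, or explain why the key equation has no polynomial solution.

r(k) = (4*k**3 + 18*k**2 + 31*k + 18)/(4*k**3 + 6*k**2 + 7*k + 1) after simplifying.
Factor: A=1; B=1; C=k**3 + 3*k**2/2 + 7*k/4 + 1/4.
Solve (1)·f(k+1) − (1)·f(k) = k**3 + 3*k**2/2 + 7*k/4 + 1/4.
Bound: deg f ≤ 4.
Solving with deg f ≤ 4: f(k) = k*(2*k**3 + 3*k - 3)/8.
Get s_k = R·t_k = k*(2*k**3 + 3*k - 3) with R(k) = B(k−1)f(k)/C(k) = k*(2*k**3 + 3*k - 3)/(2*(4*k**3 + 6*k**2 + 7*k + 1)).
Δs = 8*k**3 + 12*k**2 + 14*k + 2, as required.

s_k = k*(2*k**3 + 3*k - 3)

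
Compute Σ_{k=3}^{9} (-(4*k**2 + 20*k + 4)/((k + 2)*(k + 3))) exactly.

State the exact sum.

Compute t_(k+1)/t_k: get (k + 2)*(5*k + (k + 1)**2 + 6)/((k + 4)*(k**2 + 5*k + 1)).
Gosper form: A/B · C(k+1)/C(k) with A=k + 2, B=k + 4, C=k**2 + 5*k + 1.
Set up (k + 2)·f(k+1) − (k + 3)·f(k) − (k**2 + 5*k + 1) = 0.
Bound: deg f ≤ 2.
Solve for f: f(k) = k*(2*k - 1)/2 (degree 2 ≤ 2).
Then R = B(k−1)f/C = k*(k + 3)*(2*k - 1)/(2*(k**2 + 5*k + 1)), so s_k = R(k)·t_k = 2*k*(1 - 2*k)/(k + 2).
Verify: 4*(-k**2 - 5*k - 1)/(k**2 + 5*k + 6) matches t_k.
Σ_(k=3)^(9) t_k = s_(10) − s_(3) = -95/3 − (-6) = -77/3.

Σ = -77/3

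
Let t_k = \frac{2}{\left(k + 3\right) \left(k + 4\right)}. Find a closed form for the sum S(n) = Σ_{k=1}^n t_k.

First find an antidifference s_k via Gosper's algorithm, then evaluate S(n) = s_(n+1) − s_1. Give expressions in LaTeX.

S(n) = \frac{n}{2 \left(n + 4\right)}

Step 1: r(k) = (k + 3)/(k + 5).
Normal form (A,B,C) = (k + 3, k + 5, 1).
Solve (k + 3)·f(k+1) − (k + 4)·f(k) = 1.
Bound: deg f ≤ 1.
A polynomial solution: f(k) = k/3.
R(k) = B(k−1)·f(k)/C(k) = k*(k + 4)/3; s_k = R·t_k = 2*k/(3*(k + 3)).
Check: Δs_k = 2/(k**2 + 7*k + 12). ✓
Σ_(k=1)^n t_k = s_(n+1) − s_(1) = (2*(n + 1)/(3*(n + 4))) − (1/6), i.e. n/(2*(n + 4)).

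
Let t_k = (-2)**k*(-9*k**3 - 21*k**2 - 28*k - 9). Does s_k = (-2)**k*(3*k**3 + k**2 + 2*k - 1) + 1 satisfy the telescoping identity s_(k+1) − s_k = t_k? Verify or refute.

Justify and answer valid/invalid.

valid; difference matches t_k

s_(k+1) = (-2)**(k + 1)*(2*k + 3*(k + 1)**3 + (k + 1)**2 + 1) + 1
s_(k+1) − s_k = (-2)**k*(-9*k**3 - 21*k**2 - 28*k - 9)
(s_(k+1) − s_k) − t_k = 0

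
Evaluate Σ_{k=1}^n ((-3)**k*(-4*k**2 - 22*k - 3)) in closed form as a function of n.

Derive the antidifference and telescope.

S(n) = -3*(-3)**n*n**2 - 18*(-3)**n*n - 6*(-3)**n + 6

t_(k+1)/t_k = 3*(-4*k**2 - 30*k - 29)/(4*k**2 + 22*k + 3).
Normal form (A,B,C) = (-3, 1, k**2 + 11*k/2 + 3/4).
Set up (-3)·f(k+1) − (1)·f(k) − (k**2 + 11*k/2 + 3/4) = 0.
Degrees (0,0,2) ⇒ d ≤ 2.
Solving with deg f ≤ 2: f(k) = -(k**2 + 4*k - 3)/4.
R(k) = B(k−1)·f(k)/C(k) = -(k**2 + 4*k - 3)/(4*k**2 + 22*k + 3); s_k = R·t_k = (-3)**k*(k**2 + 4*k - 3).
s_(k+1) − s_k = (-3)**k*(-4*k**2 - 22*k - 3) = t_k.
Σ_(k=1)^n t_k = s_(n+1) − s_(1) = ((-3)**(n + 1)*(n**2 + 6*n + 2)) − (-6), i.e. -3*(-3)**n*n**2 - 18*(-3)**n*n - 6*(-3)**n + 6.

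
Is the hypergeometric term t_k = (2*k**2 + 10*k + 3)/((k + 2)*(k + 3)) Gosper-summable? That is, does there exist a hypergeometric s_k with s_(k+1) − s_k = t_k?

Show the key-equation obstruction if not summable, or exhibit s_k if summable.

Yes. s_k = k*(4*k - 1)/(2*(k + 2)).

The ratio is (k + 2)*(10*k + 2*(k + 1)**2 + 13)/((k + 4)*(2*k**2 + 10*k + 3)).
So A=k + 2 and B=k + 4, with C=k**2 + 5*k + 3/2.
Solve (k + 2)·f(k+1) − (k + 3)·f(k) = k**2 + 5*k + 3/2.
Bound: deg f ≤ 2.
Match coefficients ⇒ f(k) = k*(4*k - 1)/4.
So s_k = (B(k−1)f/C)·t_k = (k*(k + 3)*(4*k - 1)/(2*(2*k**2 + 10*k + 3)))·t_k = k*(4*k - 1)/(2*(k + 2)).
Check: Δs_k = (2*k**2 + 10*k + 3)/(k**2 + 5*k + 6). ✓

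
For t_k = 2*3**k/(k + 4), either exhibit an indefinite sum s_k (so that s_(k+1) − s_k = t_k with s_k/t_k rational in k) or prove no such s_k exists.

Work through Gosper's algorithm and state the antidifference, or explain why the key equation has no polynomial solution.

Compute t_(k+1)/t_k: get 3*(k + 4)/(k + 5).
A = 3*k + 12, B = k + 5, C = 1.
Set up (3*k + 12)·f(k+1) − (k + 4)·f(k) − (1) = 0.
Degrees (1,1,0) ⇒ d ≤ -1.
Bound -1 < 0, so the key equation has no polynomial solution.

not Gosper-summable; s_k does not exist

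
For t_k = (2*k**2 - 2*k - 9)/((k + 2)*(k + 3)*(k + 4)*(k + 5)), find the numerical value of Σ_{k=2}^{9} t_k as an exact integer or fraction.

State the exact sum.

The ratio is (k + 2)*(2*k - 2*(k + 1)**2 + 11)/((k + 6)*(-2*k**2 + 2*k + 9)).
Factor: A=k + 2; B=k + 6; C=k**2 - k - 9/2.
f must satisfy (k + 2)·f(k+1) − (k + 5)·f(k) = k**2 - k - 9/2.
Degrees (1,1,2) ⇒ d ≤ 3.
Solving with deg f ≤ 3: f(k) = k*(k**2 - 39*k - 70)/48.
Certificate R = B(k−1)f/C = k*(k + 5)*(k**2 - 39*k - 70)/(24*(2*k**2 - 2*k - 9)) gives s_k = k*(k**2 - 39*k - 70)/(24*(k + 2)*(k + 3)*(k + 4)).
Δs = (2*k**2 - 2*k - 9)/(k**4 + 14*k**3 + 71*k**2 + 154*k + 120), as required.
Σ_(k=2)^(9) t_k = s_(10) − s_(2) = -25/364 − (-1/10) = 57/1820.

Σ = 57/1820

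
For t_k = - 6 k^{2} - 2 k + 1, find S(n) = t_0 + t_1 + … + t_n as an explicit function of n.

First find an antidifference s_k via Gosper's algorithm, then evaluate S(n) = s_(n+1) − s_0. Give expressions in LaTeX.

r(k) = (6*k**2 + 14*k + 7)/(6*k**2 + 2*k - 1) after simplifying.
A = 1, B = 1, C = k**2 + k/3 - 1/6.
f must satisfy (1)·f(k+1) − (1)·f(k) = k**2 + k/3 - 1/6.
deg f ≤ 3 (via 0,0,2).
A polynomial solution: f(k) = k*(2*k**2 - 2*k - 1)/6.
Get s_k = R·t_k = k*(-2*k**2 + 2*k + 1) with R(k) = B(k−1)f(k)/C(k) = k*(2*k**2 - 2*k - 1)/(6*k**2 + 2*k - 1).
Δs = -6*k**2 - 2*k + 1, as required.
s_(n+1) = -2*n**3 - 4*n**2 - n + 1 and s_(0) = 0, so S(n) = -2*n**3 - 4*n**2 - n + 1.

S(n) = - 2 n^{3} - 4 n^{2} - n + 1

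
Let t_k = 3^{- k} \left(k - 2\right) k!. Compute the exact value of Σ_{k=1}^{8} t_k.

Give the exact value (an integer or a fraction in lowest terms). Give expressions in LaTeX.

The ratio is (k**2 - 1)/(3*(k - 2)).
Factor: A=k/3 + 1/3; B=1; C=k - 2.
f must satisfy (k/3 + 1/3)·f(k+1) − (1)·f(k) = k - 2.
Bound: deg f ≤ 0.
Match coefficients ⇒ f(k) = 3.
Certificate R = B(k−1)f/C = 3/(k - 2) gives s_k = 3**(1 - k)*factorial(k).
s_(k+1) − s_k = (k - 2)*factorial(k)/3**k = t_k.
Σ_(k=1)^(8) t_k = s_(9) − s_(1) = 4480/81 − (1) = 4399/81.

Σ = 4399/81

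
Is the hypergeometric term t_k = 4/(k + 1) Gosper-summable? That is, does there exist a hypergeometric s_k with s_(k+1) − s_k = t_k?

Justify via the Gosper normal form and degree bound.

No. Not Gosper-summable.

Step 1: r(k) = (k + 1)/(k + 2).
Take A(k)=k + 1, B(k)=k + 2, C(k)=1.
f must satisfy (k + 1)·f(k+1) − (k + 1)·f(k) = 1.
d = 0 from the (1,1,0) case.
Generic f = c0 gives residual -1; -1 = 0 cannot hold, so t_k is not Gosper-summable.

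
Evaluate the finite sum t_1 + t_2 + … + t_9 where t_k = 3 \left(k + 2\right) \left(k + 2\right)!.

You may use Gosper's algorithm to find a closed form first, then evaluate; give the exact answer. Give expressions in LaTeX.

Σ = 1437004782

The ratio is (k + 3)**2/(k + 2).
A = k + 3, B = 1, C = k + 2.
Need (k + 3)·f(k+1) − (1)·f(k) = k + 2.
deg f ≤ 0 (via 1,0,1).
A polynomial solution: f(k) = 1.
Certificate R = B(k−1)f/C = 1/(k + 2) gives s_k = 3*factorial(k + 2).
Δs = 3*(k + 2)*factorial(k + 2), as required.
Σ_(k=1)^(9) t_k = s_(10) − s_(1) = 1437004800 − (18) = 1437004782.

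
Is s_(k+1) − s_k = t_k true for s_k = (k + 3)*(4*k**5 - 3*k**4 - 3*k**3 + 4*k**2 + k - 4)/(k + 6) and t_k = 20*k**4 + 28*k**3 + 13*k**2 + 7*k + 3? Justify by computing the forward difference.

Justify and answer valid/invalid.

s_(k+1) = (4*k**6 + 33*k**5 + 93*k**4 + 117*k**3 + 76*k**2 + 31*k - 4)/(k + 7)
s_(k+1) − s_k = (20*k**6 + 240*k**5 + 764*k**4 + 800*k**3 + 397*k**2 + 201*k + 60)/(k**2 + 13*k + 42)
(s_(k+1) − s_k) − t_k = 3*(-16*k**5 - 151*k**4 - 184*k**3 - 81*k**2 - 44*k - 22)/(k**2 + 13*k + 42)

Invalid: residual 3*(-16*k**5 - 151*k**4 - 184*k**3 - 81*k**2 - 44*k - 22)/(k**2 + 13*k + 42) ≠ 0.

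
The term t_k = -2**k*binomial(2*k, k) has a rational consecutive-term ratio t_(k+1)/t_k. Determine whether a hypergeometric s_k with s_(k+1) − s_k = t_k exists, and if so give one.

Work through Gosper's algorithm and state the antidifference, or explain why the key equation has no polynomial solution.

t_(k+1)/t_k = 4*(2*k + 1)/(k + 1).
A = 8*k + 4, B = k + 1, C = 1.
Key eq: (8*k + 4)·f(k+1) = (k)·f(k) + (1).
d = -1 from the (1,1,0) case.
deg f ≤ -1 is impossible — no certificate.

none — t_k is not Gosper-summable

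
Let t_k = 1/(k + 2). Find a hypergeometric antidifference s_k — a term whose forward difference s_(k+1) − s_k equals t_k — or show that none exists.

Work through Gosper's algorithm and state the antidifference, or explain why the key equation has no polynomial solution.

The ratio is (k + 2)/(k + 3).
Factor: A=k + 2; B=k + 3; C=1.
Set up (k + 2)·f(k+1) − (k + 2)·f(k) − (1) = 0.
Degrees (1,1,0) ⇒ d ≤ 0.
Write f(k) = c0. Then LHS − RHS = -1, requiring -1 = 0: contradictory. No certificate.

no hypergeometric antidifference exists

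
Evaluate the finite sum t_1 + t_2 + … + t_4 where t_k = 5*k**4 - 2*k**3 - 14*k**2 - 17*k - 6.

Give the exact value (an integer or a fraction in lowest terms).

r(k) = (5*k**4 + 18*k**3 + 10*k**2 - 31*k - 34)/(5*k**4 - 2*k**3 - 14*k**2 - 17*k - 6) after simplifying.
Gosper form: A/B · C(k+1)/C(k) with A=1, B=1, C=k**4 - 2*k**3/5 - 14*k**2/5 - 17*k/5 - 6/5.
Need (1)·f(k+1) − (1)·f(k) = k**4 - 2*k**3/5 - 14*k**2/5 - 17*k/5 - 6/5.
Bound: deg f ≤ 5.
Solve for f: f(k) = k**2*(k**3 - 3*k**2 - 2*k - 2)/5 (degree 5 ≤ 5).
Then R = B(k−1)f/C = k**2*(k**3 - 3*k**2 - 2*k - 2)/(5*k**4 - 2*k**3 - 14*k**2 - 17*k - 6), so s_k = R(k)·t_k = k**2*(k**3 - 3*k**2 - 2*k - 2).
Verify: 5*k**4 - 2*k**3 - 14*k**2 - 17*k - 6 matches t_k.
Sum = s_(5) − s_(1); s_(5) = 950, s_(1) = -6 ⇒ 956.

Σ = 956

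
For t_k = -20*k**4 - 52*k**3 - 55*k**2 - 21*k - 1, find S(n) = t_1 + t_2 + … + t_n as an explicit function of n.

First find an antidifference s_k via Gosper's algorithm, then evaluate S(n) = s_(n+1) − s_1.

S(n) = n*(-4*n**4 - 23*n**3 - 51*n**2 - 51*n - 20)

Compute t_(k+1)/t_k: get (20*k**4 + 132*k**3 + 331*k**2 + 367*k + 149)/(20*k**4 + 52*k**3 + 55*k**2 + 21*k + 1).
A = 1, B = 1, C = k**4 + 13*k**3/5 + 11*k**2/4 + 21*k/20 + 1/20.
Key eq: (1)·f(k+1) = (1)·f(k) + (k**4 + 13*k**3/5 + 11*k**2/4 + 21*k/20 + 1/20).
Degrees (0,0,4) ⇒ d ≤ 5.
A polynomial solution: f(k) = k*(4*k**4 + 3*k**3 - k**2 - 4*k - 1)/20.
Then R = B(k−1)f/C = k*(4*k**4 + 3*k**3 - k**2 - 4*k - 1)/(20*k**4 + 52*k**3 + 55*k**2 + 21*k + 1), so s_k = R(k)·t_k = k*(-4*k**4 - 3*k**3 + k**2 + 4*k + 1).
Δs = -20*k**4 - 52*k**3 - 55*k**2 - 21*k - 1, as required.
Evaluate: s_(n+1) = -4*n**5 - 23*n**4 - 51*n**3 - 51*n**2 - 20*n - 1; subtract s_(1) = -1 ⇒ S(n) = n*(-4*n**4 - 23*n**3 - 51*n**2 - 51*n - 20).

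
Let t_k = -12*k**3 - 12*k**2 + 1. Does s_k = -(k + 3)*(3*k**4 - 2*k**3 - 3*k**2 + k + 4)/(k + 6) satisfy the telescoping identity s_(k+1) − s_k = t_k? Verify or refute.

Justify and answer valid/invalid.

s_(k+1) = (-3*k**5 - 22*k**4 - 49*k**3 - 37*k**2 - 7*k - 12)/(k + 7)
s_(k+1) − s_k = (-12*k**5 - 141*k**4 - 402*k**3 - 278*k**2 + 7*k + 12)/(k**2 + 13*k + 42)
(s_(k+1) − s_k) − t_k = 3*(9*k**4 + 86*k**3 + 75*k**2 - 2*k - 10)/(k**2 + 13*k + 42)

Invalid: residual 3*(9*k**4 + 86*k**3 + 75*k**2 - 2*k - 10)/(k**2 + 13*k + 42) ≠ 0.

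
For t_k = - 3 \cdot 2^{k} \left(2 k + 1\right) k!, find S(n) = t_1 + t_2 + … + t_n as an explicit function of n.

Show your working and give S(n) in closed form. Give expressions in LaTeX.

S(n) = - 6 \cdot 2^{n} \left(n + 1\right)! + 6

Compute t_(k+1)/t_k: get 2*(k + 1)*(2*k + 3)/(2*k + 1).
Normal form (A,B,C) = (2*k + 2, 1, k + 1/2).
Solve (2*k + 2)·f(k+1) − (1)·f(k) = k + 1/2.
d = 0 from the (1,0,1) case.
Solving with deg f ≤ 0: f(k) = 1/2.
Certificate R = B(k−1)f/C = 1/(2*k + 1) gives s_k = -3*2**k*factorial(k).
s_(k+1) − s_k = -3*2**k*(2*k + 1)*factorial(k) = t_k.
Evaluate: s_(n+1) = -6*2**n*factorial(n + 1); subtract s_(1) = -6 ⇒ S(n) = -6*2**n*factorial(n + 1) + 6.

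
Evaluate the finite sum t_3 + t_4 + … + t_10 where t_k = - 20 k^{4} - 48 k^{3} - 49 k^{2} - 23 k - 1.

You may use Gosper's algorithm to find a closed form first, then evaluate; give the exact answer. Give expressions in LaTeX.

Σ = -670912

Step 1: r(k) = (20*k**4 + 128*k**3 + 313*k**2 + 345*k + 141)/(20*k**4 + 48*k**3 + 49*k**2 + 23*k + 1).
A = 1, B = 1, C = k**4 + 12*k**3/5 + 49*k**2/20 + 23*k/20 + 1/20.
Need (1)·f(k+1) − (1)·f(k) = k**4 + 12*k**3/5 + 49*k**2/20 + 23*k/20 + 1/20.
From deg A=0, deg B=0, deg C=4: d=5.
A polynomial solution: f(k) = k*(4*k**4 + 2*k**3 - k**2 - k - 3)/20.
Then R = B(k−1)f/C = k*(4*k**4 + 2*k**3 - k**2 - k - 3)/(20*k**4 + 48*k**3 + 49*k**2 + 23*k + 1), so s_k = R(k)·t_k = k*(-4*k**4 - 2*k**3 + k**2 + k + 3).
Check: Δs_k = -20*k**4 - 48*k**3 - 49*k**2 - 23*k - 1. ✓
Sum = s_(11) − s_(3); s_(11) = -672001, s_(3) = -1089 ⇒ -670912.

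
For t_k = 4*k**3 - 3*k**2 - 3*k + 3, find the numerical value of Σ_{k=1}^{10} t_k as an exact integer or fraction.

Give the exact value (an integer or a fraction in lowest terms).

Σ = 10810

r(k) = (4*k**3 + 9*k**2 + 3*k + 1)/(4*k**3 - 3*k**2 - 3*k + 3) after simplifying.
So A=1 and B=1, with C=k**3 - 3*k**2/4 - 3*k/4 + 3/4.
Set up (1)·f(k+1) − (1)·f(k) − (k**3 - 3*k**2/4 - 3*k/4 + 3/4) = 0.
Degrees (0,0,3) ⇒ d ≤ 4.
Coefficient equations give f(k) = k*(k**3 - 3*k**2 + k + 4)/4.
Certificate R = B(k−1)f/C = k*(k**3 - 3*k**2 + k + 4)/(4*k**3 - 3*k**2 - 3*k + 3) gives s_k = k*(k**3 - 3*k**2 + k + 4).
Check: Δs_k = 4*k**3 - 3*k**2 - 3*k + 3. ✓
Evaluate s at k=11 and k=1: 10813 and 3; difference 10810.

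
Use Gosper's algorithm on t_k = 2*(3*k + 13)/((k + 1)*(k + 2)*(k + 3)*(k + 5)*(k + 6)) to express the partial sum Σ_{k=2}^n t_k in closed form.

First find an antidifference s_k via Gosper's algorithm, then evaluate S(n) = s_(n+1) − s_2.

Compute t_(k+1)/t_k: get (k + 1)*(k + 5)*(3*k + 16)/((k + 4)*(k + 7)*(3*k + 13)).
A = k + 1, B = k + 7, C = k**2 + 25*k/3 + 52/3.
Set up (k + 1)·f(k+1) − (k + 6)·f(k) − (k**2 + 25*k/3 + 52/3) = 0.
From deg A=1, deg B=1, deg C=2: d=5.
A polynomial solution: f(k) = k*(k + 3)*(k + 4)*(k**2 + 8*k + 17)/30.
Then R = B(k−1)f/C = k*(k + 3)*(k + 6)*(k**2 + 8*k + 17)/(10*(3*k + 13)), so s_k = R(k)·t_k = k*(k**2 + 8*k + 17)/(5*(k**3 + 8*k**2 + 17*k + 10)).
s_(k+1) − s_k = 2*(3*k + 13)/(k**5 + 17*k**4 + 107*k**3 + 307*k**2 + 396*k + 180) = t_k.
Σ_(k=2)^n t_k = s_(n+1) − s_(2) = ((n**3 + 11*n**2 + 36*n + 26)/(5*(n**3 + 11*n**2 + 36*n + 36))) − (37/210), i.e. (n**3 + 11*n**2 + 36*n - 48)/(42*(n**3 + 11*n**2 + 36*n + 36)).

S(n) = (n**3 + 11*n**2 + 36*n - 48)/(42*(n**3 + 11*n**2 + 36*n + 36))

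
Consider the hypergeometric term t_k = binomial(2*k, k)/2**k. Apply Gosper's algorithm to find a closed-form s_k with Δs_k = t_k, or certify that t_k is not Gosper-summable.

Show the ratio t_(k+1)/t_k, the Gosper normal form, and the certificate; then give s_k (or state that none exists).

no hypergeometric antidifference exists

Step 1: r(k) = (2*k + 1)/(k + 1).
Gosper form: A/B · C(k+1)/C(k) with A=2*k + 1, B=k + 1, C=1.
Need (2*k + 1)·f(k+1) − (k)·f(k) = 1.
Bound: deg f ≤ -1.
deg f ≤ -1 is impossible — no certificate.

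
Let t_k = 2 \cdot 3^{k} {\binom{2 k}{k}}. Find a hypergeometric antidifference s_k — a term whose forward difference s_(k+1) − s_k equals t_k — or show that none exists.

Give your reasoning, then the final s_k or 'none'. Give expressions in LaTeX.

Compute t_(k+1)/t_k: get 6*(2*k + 1)/(k + 1).
Factor: A=12*k + 6; B=k + 1; C=1.
Set up (12*k + 6)·f(k+1) − (k)·f(k) − (1) = 0.
From deg A=1, deg B=1, deg C=0: d=-1.
Bound -1 < 0, so the key equation has no polynomial solution.

no hypergeometric antidifference exists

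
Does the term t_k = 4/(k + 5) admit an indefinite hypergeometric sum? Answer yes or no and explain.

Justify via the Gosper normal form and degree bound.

No; the coefficient equations for f are inconsistent.

Compute t_(k+1)/t_k: get (k + 5)/(k + 6).
Take A(k)=k + 5, B(k)=k + 6, C(k)=1.
Solve (k + 5)·f(k+1) − (k + 5)·f(k) = 1.
Degrees (1,1,0) ⇒ d ≤ 0.
Write f(k) = c0. Then LHS − RHS = -1, requiring -1 = 0: contradictory. No certificate.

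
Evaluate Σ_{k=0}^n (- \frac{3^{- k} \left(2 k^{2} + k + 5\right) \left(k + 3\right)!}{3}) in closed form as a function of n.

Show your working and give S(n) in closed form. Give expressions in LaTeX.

S(n) = -18 - \frac{2 \cdot 3^{- n} n \left(n + 4\right)!}{3} + \frac{3^{- n} \left(n + 4\right)!}{3}

Step 1: r(k) = (k + 4)*(k + 2*(k + 1)**2 + 6)/(3*(2*k**2 + k + 5)).
Factor: A=k/3 + 4/3; B=1; C=k**2 + k/2 + 5/2.
Key eq: (k/3 + 4/3)·f(k+1) = (1)·f(k) + (k**2 + k/2 + 5/2).
deg f ≤ 1 (via 1,0,2).
A polynomial solution: f(k) = 3*(2*k - 3)/2.
Then R = B(k−1)f/C = 3*(2*k - 3)/(2*k**2 + k + 5), so s_k = R(k)·t_k = -(2*k - 3)*factorial(k + 3)/3**k.
Δs = -(2*k**2 + k + 5)*factorial(k + 3)/(3*3**k), as required.
s_(n+1) = -3**(-n - 1)*(2*n - 1)*factorial(n + 4) and s_(0) = 18, so S(n) = -18 - 2*n*factorial(n + 4)/(3*3**n) + factorial(n + 4)/(3*3**n).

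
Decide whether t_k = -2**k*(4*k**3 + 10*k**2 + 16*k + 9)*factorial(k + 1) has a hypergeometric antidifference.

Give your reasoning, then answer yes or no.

r(k) = 2*(4*k**4 + 30*k**3 + 92*k**2 + 135*k + 78)/(4*k**3 + 10*k**2 + 16*k + 9) after simplifying.
Normal form (A,B,C) = (2*k + 4, 1, k**3 + 5*k**2/2 + 4*k + 9/4).
f must satisfy (2*k + 4)·f(k+1) − (1)·f(k) = k**3 + 5*k**2/2 + 4*k + 9/4.
d = 2 from the (1,0,3) case.
Solve for f: f(k) = (2*k**2 - 2*k + 3)/4 (degree 2 ≤ 2).
R(k) = B(k−1)·f(k)/C(k) = (2*k**2 - 2*k + 3)/(4*k**3 + 10*k**2 + 16*k + 9); s_k = R·t_k = -2**k*(2*k**2 - 2*k + 3)*factorial(k + 1).
Δs = -2**k*(4*k**3 + 10*k**2 + 16*k + 9)*factorial(k + 1), as required.

Yes. s_k = -2**k*(2*k**2 - 2*k + 3)*factorial(k + 1).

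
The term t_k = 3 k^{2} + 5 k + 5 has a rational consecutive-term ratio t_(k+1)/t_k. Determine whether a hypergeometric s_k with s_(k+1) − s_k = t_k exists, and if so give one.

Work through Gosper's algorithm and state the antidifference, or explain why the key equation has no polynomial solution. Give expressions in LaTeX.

Step 1: r(k) = (3*k**2 + 11*k + 13)/(3*k**2 + 5*k + 5).
Gosper form: A/B · C(k+1)/C(k) with A=1, B=1, C=k**2 + 5*k/3 + 5/3.
Key eq: (1)·f(k+1) = (1)·f(k) + (k**2 + 5*k/3 + 5/3).
deg f ≤ 3 (via 0,0,2).
Match coefficients ⇒ f(k) = k*(k**2 + k + 3)/3.
Certificate R = B(k−1)f/C = k*(k**2 + k + 3)/(3*k**2 + 5*k + 5) gives s_k = k*(k**2 + k + 3).
Δs = 3*k**2 + 5*k + 5, as required.

s_k = k \left(k^{2} + k + 3\right)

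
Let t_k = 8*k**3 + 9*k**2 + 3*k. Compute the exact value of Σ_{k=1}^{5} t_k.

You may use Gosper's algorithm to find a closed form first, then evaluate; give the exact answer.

Step 1: r(k) = (8*k**3 + 33*k**2 + 45*k + 20)/(k*(8*k**2 + 9*k + 3)).
So A=1 and B=1, with C=k**3 + 9*k**2/8 + 3*k/8.
Need (1)·f(k+1) − (1)·f(k) = k**3 + 9*k**2/8 + 3*k/8.
Degrees (0,0,3) ⇒ d ≤ 4.
Coefficient equations give f(k) = k**2*(k - 1)*(2*k + 1)/8.
R(k) = B(k−1)·f(k)/C(k) = k*(k - 1)*(2*k + 1)/(8*k**2 + 9*k + 3); s_k = R·t_k = k**2*(2*k**2 - k - 1).
Check: Δs_k = k*(8*k**2 + 9*k + 3). ✓
Telescoping: Σ = s_(6) − s_(1) = 2340 − (0) = 2340.

Σ = 2340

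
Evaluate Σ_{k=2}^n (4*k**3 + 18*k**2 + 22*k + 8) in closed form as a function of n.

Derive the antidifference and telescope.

Step 1: r(k) = (2*k**3 + 15*k**2 + 35*k + 26)/(2*k**3 + 9*k**2 + 11*k + 4).
Normal form (A,B,C) = (1, 1, k**3 + 9*k**2/2 + 11*k/2 + 2).
Need (1)·f(k+1) − (1)·f(k) = k**3 + 9*k**2/2 + 11*k/2 + 2.
d = 4 from the (0,0,3) case.
A polynomial solution: f(k) = k**2*(k + 1)*(k + 3)/4.
Get s_k = R·t_k = k**2*(k**2 + 4*k + 3) with R(k) = B(k−1)f(k)/C(k) = k**2*(k + 3)/(2*(2*k**2 + 7*k + 4)).
Check: Δs_k = 4*k**3 + 18*k**2 + 22*k + 8. ✓
Σ_(k=2)^n t_k = s_(n+1) − s_(2) = (n**4 + 8*n**3 + 21*n**2 + 22*n + 8) − (60), i.e. n**4 + 8*n**3 + 21*n**2 + 22*n - 52.

S(n) = n**4 + 8*n**3 + 21*n**2 + 22*n - 52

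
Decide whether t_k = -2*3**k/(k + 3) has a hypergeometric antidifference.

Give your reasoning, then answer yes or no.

No — t_k has no hypergeometric antidifference.

Compute t_(k+1)/t_k: get 3*(k + 3)/(k + 4).
So A=3*k + 9 and B=k + 4, with C=1.
f must satisfy (3*k + 9)·f(k+1) − (k + 3)·f(k) = 1.
Bound: deg f ≤ -1.
Bound -1 < 0, so the key equation has no polynomial solution.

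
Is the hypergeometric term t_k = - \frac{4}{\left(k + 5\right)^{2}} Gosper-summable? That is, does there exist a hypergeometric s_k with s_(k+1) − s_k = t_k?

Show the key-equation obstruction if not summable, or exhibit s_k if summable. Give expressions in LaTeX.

Step 1: r(k) = (k + 5)**2/(k + 6)**2.
So A=k**2 + 10*k + 25 and B=k**2 + 12*k + 36, with C=1.
f must satisfy (k**2 + 10*k + 25)·f(k+1) − (k**2 + 10*k + 25)·f(k) = 1.
Degrees (2,2,0) ⇒ d ≤ 0.
f = c0 ⇒ A·f(k+1) − B(k−1)·f(k) − C = -1. The system {-1 = 0} is inconsistent; no antidifference.

No. Not Gosper-summable.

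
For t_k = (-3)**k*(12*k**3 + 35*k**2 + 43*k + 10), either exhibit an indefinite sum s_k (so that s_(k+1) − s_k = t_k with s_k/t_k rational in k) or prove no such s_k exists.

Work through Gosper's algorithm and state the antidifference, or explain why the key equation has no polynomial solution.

The ratio is 3*(-12*k**3 - 71*k**2 - 149*k - 100)/(12*k**3 + 35*k**2 + 43*k + 10).
So A=-3 and B=1, with C=k**3 + 35*k**2/12 + 43*k/12 + 5/6.
Solve (-3)·f(k+1) − (1)·f(k) = k**3 + 35*k**2/12 + 43*k/12 + 5/6.
From deg A=0, deg B=0, deg C=3: d=3.
Match coefficients ⇒ f(k) = -(3*k**3 + 2*k**2 + k - 2)/12.
Then R = B(k−1)f/C = -(3*k**3 + 2*k**2 + k - 2)/(12*k**3 + 35*k**2 + 43*k + 10), so s_k = R(k)·t_k = (-3)**k*(-3*k**3 - 2*k**2 - k + 2).
Verify: (-3)**k*(12*k**3 + 35*k**2 + 43*k + 10) matches t_k.

s_k = (-3)**k*(-3*k**3 - 2*k**2 - k + 2)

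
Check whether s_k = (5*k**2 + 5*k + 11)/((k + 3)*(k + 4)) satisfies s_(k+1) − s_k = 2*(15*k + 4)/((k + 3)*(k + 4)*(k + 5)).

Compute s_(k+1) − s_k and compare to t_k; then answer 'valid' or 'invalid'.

Valid: the claim telescopes to t_k.

s_(k+1) = (5*k + 5*(k + 1)**2 + 16)/((k + 4)*(k + 5))
s_(k+1) − s_k = 2*(15*k + 4)/(k**3 + 12*k**2 + 47*k + 60)
(s_(k+1) − s_k) − t_k = 0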